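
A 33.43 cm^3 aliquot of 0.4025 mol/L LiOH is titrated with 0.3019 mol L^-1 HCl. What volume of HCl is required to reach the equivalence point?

44.6 mL

n(LiOH) = 0.4025 mol/L x 0.03343 L = 0.01346 mol.
At equivalence n(HCl) = n(LiOH) = 0.01346 mol.
V(HCl) = 0.01346 / 0.3019 = 0.04457 L = 44.6 mL.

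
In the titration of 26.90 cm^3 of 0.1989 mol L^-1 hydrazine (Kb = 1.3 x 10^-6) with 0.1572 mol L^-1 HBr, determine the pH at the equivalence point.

4.59

n(N2H4) = 0.1989 x 0.02690 = 0.005350 mol; V(HBr) at equivalence = 0.005350/0.1572 = 0.03404 L.
At equivalence the base is fully converted to N2H5+; total volume = 0.06094 L, so [N2H5+] = 0.005350/0.06094 = 0.08780 M.
Ka(N2H5+) = Kw/Kb = 1.0e-14 / 1.3 x 10^-6 = 7.69e-9.
[H^+] = sqrt(Ka x [N2H5+]) = sqrt(7.69e-9 x 0.08780) = 2.60e-5 M.
pH = -log(2.60e-5) = 4.59.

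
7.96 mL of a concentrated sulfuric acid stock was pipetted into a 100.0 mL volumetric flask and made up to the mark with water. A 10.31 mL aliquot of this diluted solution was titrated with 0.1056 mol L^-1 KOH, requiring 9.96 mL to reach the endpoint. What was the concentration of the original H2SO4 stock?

n(KOH) = 0.1056 x 0.009960 = 0.001052 mol.
n(H2SO4) in the aliquot = 0.001052 x 1/2 = 0.0005259 mol.
[diluted H2SO4] = 0.0005259 / 0.01031 = 0.05101 M.
Dilution factor = 100.0/7.960 = 12.56, so [stock] = 0.05101 x 12.56 = 0.641 M.

0.641 M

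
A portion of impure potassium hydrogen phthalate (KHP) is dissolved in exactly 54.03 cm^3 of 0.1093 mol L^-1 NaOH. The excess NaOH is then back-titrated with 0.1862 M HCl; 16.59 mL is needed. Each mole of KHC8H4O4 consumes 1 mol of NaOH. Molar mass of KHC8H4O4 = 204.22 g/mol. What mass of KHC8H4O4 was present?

0.575 g

Total n(NaOH) added = 0.1093 x 0.05403 = 0.005905 mol.
n(HCl) used = 0.1862 x 0.01659 = 0.003089 mol, which equals the excess n(NaOH).
So n(NaOH) consumed by the sample = 0.005905 - 0.003089 = 0.002816 mol.
n(KHC8H4O4) = 0.002816 / 1 = 0.002816 mol.
mass = 0.002816 mol x 204.22 g/mol = 0.575 g.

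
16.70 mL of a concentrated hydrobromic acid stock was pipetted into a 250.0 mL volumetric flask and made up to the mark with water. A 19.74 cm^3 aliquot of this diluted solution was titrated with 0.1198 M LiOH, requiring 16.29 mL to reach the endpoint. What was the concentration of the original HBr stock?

n(LiOH) = 0.1198 x 0.01629 = 0.001952 mol.
n(HBr) in the aliquot = 0.001952 mol.
[diluted HBr] = 0.001952 / 0.01974 = 0.09886 M.
Dilution factor = 250.0/16.70 = 14.97, so [stock] = 0.09886 x 14.97 = 1.48 M.

1.48 M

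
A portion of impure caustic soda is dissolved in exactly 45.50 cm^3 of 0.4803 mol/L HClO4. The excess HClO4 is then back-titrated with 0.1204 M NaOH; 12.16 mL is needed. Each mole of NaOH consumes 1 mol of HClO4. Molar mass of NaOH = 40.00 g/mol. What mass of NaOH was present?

Total n(HClO4) added = 0.4803 x 0.04550 = 0.02185 mol.
n(NaOH) used = 0.1204 x 0.01216 = 0.001464 mol, which equals the excess n(HClO4).
So n(HClO4) consumed by the sample = 0.02185 - 0.001464 = 0.02039 mol.
n(NaOH) = 0.02039 / 1 = 0.02039 mol.
mass = 0.02039 mol x 40.00 g/mol = 0.816 g.

0.816 g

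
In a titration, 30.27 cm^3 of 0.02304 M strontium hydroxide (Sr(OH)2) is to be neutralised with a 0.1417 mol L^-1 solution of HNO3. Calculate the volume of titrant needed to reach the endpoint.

n(Sr(OH)2) = 0.02304 mol/L x 0.03027 L = 0.0006974 mol.
The neutralisation is 1 Sr(OH)2 : 2 HNO3, so n(HNO3) = 0.0006974 x 2/1 = 0.001395 mol.
V(HNO3) = 0.001395 / 0.1417 = 0.009844 L = 9.84 mL.

9.84 mL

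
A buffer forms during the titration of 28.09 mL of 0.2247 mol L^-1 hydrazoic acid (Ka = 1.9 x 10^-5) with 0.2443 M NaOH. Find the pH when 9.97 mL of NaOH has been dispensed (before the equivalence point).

4.52

Initial n(HN3) = 0.2247 x 0.02809 = 0.006312 mol.
n(NaOH) added = 0.2443 x 0.009970 = 0.002436 mol, converting that many moles of HN3 to N3-.
Remaining n(HN3) = 0.003876 mol; n(N3-) = 0.002436 mol.
By Henderson-Hasselbalch, pH = pKa + log([A^-]/[HA]) = 4.72 + log(0.002436/0.003876) = 4.72 + (-0.20) = 4.52.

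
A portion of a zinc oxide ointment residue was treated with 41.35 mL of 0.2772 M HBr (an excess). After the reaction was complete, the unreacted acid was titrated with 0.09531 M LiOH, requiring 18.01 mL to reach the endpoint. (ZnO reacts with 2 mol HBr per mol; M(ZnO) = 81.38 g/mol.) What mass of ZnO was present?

0.397 g

Total n(HBr) added = 0.2772 x 0.04135 = 0.01146 mol.
n(LiOH) used = 0.09531 x 0.01801 = 0.001717 mol, which equals the excess n(HBr).
So n(HBr) consumed by the sample = 0.01146 - 0.001717 = 0.009746 mol.
n(ZnO) = 0.009746 / 2 = 0.004873 mol.
mass = 0.004873 mol x 81.38 g/mol = 0.397 g.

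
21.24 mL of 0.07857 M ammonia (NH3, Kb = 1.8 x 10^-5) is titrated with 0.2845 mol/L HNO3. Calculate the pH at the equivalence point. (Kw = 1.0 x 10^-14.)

n(NH3) = 0.07857 x 0.02124 = 0.001669 mol; V(HNO3) at equivalence = 0.001669/0.2845 = 0.005866 L.
At equivalence the base is fully converted to NH4+; total volume = 0.02711 L, so [NH4+] = 0.001669/0.02711 = 0.06157 M.
Ka(NH4+) = Kw/Kb = 1.0e-14 / 1.8 x 10^-5 = 5.56e-10.
[H^+] = sqrt(Ka x [NH4+]) = sqrt(5.56e-10 x 0.06157) = 5.85e-6 M.
pH = -log(5.85e-6) = 5.23.

5.23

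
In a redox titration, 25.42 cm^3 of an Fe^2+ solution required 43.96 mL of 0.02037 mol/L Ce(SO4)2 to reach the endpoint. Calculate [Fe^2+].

n(Ce(SO4)2) = 0.02037 x 0.04396 = 0.0008955 mol.
From the balanced equation, 1 mol Ce(SO4)2 reacts with 1 mol Fe^2+, so n(Fe^2+) = 0.0008955 x 1/1 = 0.0008955 mol.
[Fe^2+] = 0.0008955 / 0.02542 L = 0.0352 M.

0.0352 M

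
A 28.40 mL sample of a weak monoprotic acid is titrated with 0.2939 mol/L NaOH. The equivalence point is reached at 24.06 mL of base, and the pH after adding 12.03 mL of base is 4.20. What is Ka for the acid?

12.03 mL is half of the equivalence volume, so this is the half-equivalence point where [HA] = [A^-].
At half-equivalence pH = pKa, so pKa = 4.20.
Ka = 10^(-4.20) = 6.3 x 10^-5.

6.3 x 10^-5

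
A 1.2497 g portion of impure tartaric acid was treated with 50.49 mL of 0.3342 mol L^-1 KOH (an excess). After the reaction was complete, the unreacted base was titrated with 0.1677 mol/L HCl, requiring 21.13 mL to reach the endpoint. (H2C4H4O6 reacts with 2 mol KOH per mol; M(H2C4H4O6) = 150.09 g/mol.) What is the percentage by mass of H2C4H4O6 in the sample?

Total n(KOH) added = 0.3342 x 0.05049 = 0.01687 mol.
n(HCl) used = 0.1677 x 0.02113 = 0.003544 mol, which equals the excess n(KOH).
So n(KOH) consumed by the sample = 0.01687 - 0.003544 = 0.01333 mol.
n(H2C4H4O6) = 0.01333 / 2 = 0.006665 mol.
mass H2C4H4O6 = 0.006665 x 150.09 = 1.000 g, so %H2C4H4O6 = 1.000/1.2497 x 100 = 80.0%.

80.0%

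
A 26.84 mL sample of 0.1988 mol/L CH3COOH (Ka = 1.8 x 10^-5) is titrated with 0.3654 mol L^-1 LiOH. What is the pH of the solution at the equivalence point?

8.93

n(CH3COOH) = 0.1988 x 0.02684 = 0.005336 mol; V(LiOH) at equivalence = 0.005336/0.3654 = 0.01460 L.
At equivalence all the acid is converted to CH3COO-; total volume = 0.02684 + 0.01460 = 0.04144 L, so [CH3COO-] = 0.005336/0.04144 = 0.1288 M.
Kb = Kw/Ka = 1.0e-14 / 1.8 x 10^-5 = 5.56e-10.
[OH^-] = sqrt(Kb x [CH3COO-]) = sqrt(5.56e-10 x 0.1288) = 8.46e-6 M.
pOH = 5.07, so pH = 14.00 - 5.07 = 8.93.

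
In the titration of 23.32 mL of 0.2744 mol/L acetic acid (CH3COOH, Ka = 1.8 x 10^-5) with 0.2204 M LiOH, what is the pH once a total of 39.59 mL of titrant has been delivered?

12.57

n(acid) = 0.2744 x 0.02332 = 0.006399 mol; n(LiOH) added = 0.2204 x 0.03959 = 0.008726 mol.
Base is in excess by 0.008726 - 0.006399 = 0.002327 mol in a total volume of 0.06291 L.
[OH^-] = 0.002327/0.06291 = 0.03698 M, so pOH = 1.43 and pH = 14.00 - 1.43 = 12.57.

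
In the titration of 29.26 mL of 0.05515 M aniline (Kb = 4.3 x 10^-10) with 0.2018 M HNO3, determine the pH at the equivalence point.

n(C6H5NH2) = 0.05515 x 0.02926 = 0.001614 mol; V(HNO3) at equivalence = 0.001614/0.2018 = 0.007996 L.
At equivalence the base is fully converted to C6H5NH3+; total volume = 0.03726 L, so [C6H5NH3+] = 0.001614/0.03726 = 0.04331 M.
Ka(C6H5NH3+) = Kw/Kb = 1.0e-14 / 4.3 x 10^-10 = 2.33e-5.
[H^+] = sqrt(Ka x [C6H5NH3+]) = sqrt(2.33e-5 x 0.04331) = 0.00100 M.
pH = -log(0.00100) = 3.00.

3.00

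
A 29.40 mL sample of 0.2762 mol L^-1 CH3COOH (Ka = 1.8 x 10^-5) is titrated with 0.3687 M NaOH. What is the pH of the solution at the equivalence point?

n(CH3COOH) = 0.2762 x 0.02940 = 0.008120 mol; V(NaOH) at equivalence = 0.008120/0.3687 = 0.02202 L.
At equivalence all the acid is converted to CH3COO-; total volume = 0.02940 + 0.02202 = 0.05142 L, so [CH3COO-] = 0.008120/0.05142 = 0.1579 M.
Kb = Kw/Ka = 1.0e-14 / 1.8 x 10^-5 = 5.56e-10.
[OH^-] = sqrt(Kb x [CH3COO-]) = sqrt(5.56e-10 x 0.1579) = 9.37e-6 M.
pOH = 5.03, so pH = 14.00 - 5.03 = 8.97.

8.97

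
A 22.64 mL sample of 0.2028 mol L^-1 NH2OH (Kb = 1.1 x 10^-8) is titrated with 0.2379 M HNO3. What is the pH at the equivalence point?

3.50

n(NH2OH) = 0.2028 x 0.02264 = 0.004591 mol; V(HNO3) at equivalence = 0.004591/0.2379 = 0.01930 L.
At equivalence the base is fully converted to NH3OH+; total volume = 0.04194 L, so [NH3OH+] = 0.004591/0.04194 = 0.1095 M.
Ka(NH3OH+) = Kw/Kb = 1.0e-14 / 1.1 x 10^-8 = 9.09e-7.
[H^+] = sqrt(Ka x [NH3OH+]) = sqrt(9.09e-7 x 0.1095) = 0.000315 M.
pH = -log(0.000315) = 3.50.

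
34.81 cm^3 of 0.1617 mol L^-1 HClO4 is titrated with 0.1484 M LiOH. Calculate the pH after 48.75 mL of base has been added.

12.28

n(acid) = 0.1617 x 0.03481 = 0.005629 mol; n(LiOH) added = 0.1484 x 0.04875 = 0.007235 mol.
Base is in excess by 0.007235 - 0.005629 = 0.001606 mol in a total volume of 0.08356 L.
[OH^-] = 0.001606/0.08356 = 0.01922 M, so pOH = 1.72 and pH = 14.00 - 1.72 = 12.28.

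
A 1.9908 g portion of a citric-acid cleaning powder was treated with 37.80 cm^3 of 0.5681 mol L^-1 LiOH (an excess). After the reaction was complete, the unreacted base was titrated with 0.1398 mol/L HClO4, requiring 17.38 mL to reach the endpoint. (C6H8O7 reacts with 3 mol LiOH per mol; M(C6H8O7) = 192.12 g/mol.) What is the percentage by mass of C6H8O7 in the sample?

61.3%

Total n(LiOH) added = 0.5681 x 0.03780 = 0.02147 mol.
n(HClO4) used = 0.1398 x 0.01738 = 0.002430 mol, which equals the excess n(LiOH).
So n(LiOH) consumed by the sample = 0.02147 - 0.002430 = 0.01904 mol.
n(C6H8O7) = 0.01904 / 3 = 0.006348 mol.
mass C6H8O7 = 0.006348 x 192.12 = 1.220 g, so %C6H8O7 = 1.220/1.9908 x 100 = 61.3%.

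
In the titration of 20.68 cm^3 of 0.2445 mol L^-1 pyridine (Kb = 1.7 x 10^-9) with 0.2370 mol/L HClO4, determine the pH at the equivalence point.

3.08

n(C5H5N) = 0.2445 x 0.02068 = 0.005056 mol; V(HClO4) at equivalence = 0.005056/0.2370 = 0.02133 L.
At equivalence the base is fully converted to C5H5NH+; total volume = 0.04201 L, so [C5H5NH+] = 0.005056/0.04201 = 0.1203 M.
Ka(C5H5NH+) = Kw/Kb = 1.0e-14 / 1.7 x 10^-9 = 5.88e-6.
[H^+] = sqrt(Ka x [C5H5NH+]) = sqrt(5.88e-6 x 0.1203) = 0.000841 M.
pH = -log(0.000841) = 3.08.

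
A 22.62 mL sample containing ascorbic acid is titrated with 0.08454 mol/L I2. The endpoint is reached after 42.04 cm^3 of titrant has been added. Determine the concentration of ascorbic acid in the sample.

n(I2) = 0.08454 x 0.04204 = 0.003554 mol.
From the balanced equation, 1 mol I2 reacts with 1 mol ascorbic acid, so n(ascorbic acid) = 0.003554 x 1/1 = 0.003554 mol.
[ascorbic acid] = 0.003554 / 0.02262 L = 0.157 M.

0.157 M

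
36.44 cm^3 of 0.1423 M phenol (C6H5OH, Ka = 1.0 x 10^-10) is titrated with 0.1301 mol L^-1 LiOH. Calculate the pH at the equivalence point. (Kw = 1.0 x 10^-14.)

n(C6H5OH) = 0.1423 x 0.03644 = 0.005185 mol; V(LiOH) at equivalence = 0.005185/0.1301 = 0.03986 L.
At equivalence all the acid is converted to C6H5O-; total volume = 0.03644 + 0.03986 = 0.07630 L, so [C6H5O-] = 0.005185/0.07630 = 0.06796 M.
Kb = Kw/Ka = 1.0e-14 / 1.0 x 10^-10 = 0.000100.
[OH^-] = sqrt(Kb x [C6H5O-]) = sqrt(0.000100 x 0.06796) = 0.00261 M.
pOH = 2.58, so pH = 14.00 - 2.58 = 11.42.

11.42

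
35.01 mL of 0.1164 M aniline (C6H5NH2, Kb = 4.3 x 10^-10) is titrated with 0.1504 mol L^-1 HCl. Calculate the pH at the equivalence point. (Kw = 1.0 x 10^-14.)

n(C6H5NH2) = 0.1164 x 0.03501 = 0.004075 mol; V(HCl) at equivalence = 0.004075/0.1504 = 0.02710 L.
At equivalence the base is fully converted to C6H5NH3+; total volume = 0.06211 L, so [C6H5NH3+] = 0.004075/0.06211 = 0.06562 M.
Ka(C6H5NH3+) = Kw/Kb = 1.0e-14 / 4.3 x 10^-10 = 2.33e-5.
[H^+] = sqrt(Ka x [C6H5NH3+]) = sqrt(2.33e-5 x 0.06562) = 0.00124 M.
pH = -log(0.00124) = 2.91.

2.91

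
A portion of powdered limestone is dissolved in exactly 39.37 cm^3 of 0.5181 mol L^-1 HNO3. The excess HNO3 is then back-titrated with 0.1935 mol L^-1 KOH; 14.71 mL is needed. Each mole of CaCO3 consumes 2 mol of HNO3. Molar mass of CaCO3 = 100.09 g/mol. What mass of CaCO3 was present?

Total n(HNO3) added = 0.5181 x 0.03937 = 0.02040 mol.
n(KOH) used = 0.1935 x 0.01471 = 0.002846 mol, which equals the excess n(HNO3).
So n(HNO3) consumed by the sample = 0.02040 - 0.002846 = 0.01755 mol.
n(CaCO3) = 0.01755 / 2 = 0.008776 mol.
mass = 0.008776 mol x 100.09 g/mol = 0.878 g.

0.878 g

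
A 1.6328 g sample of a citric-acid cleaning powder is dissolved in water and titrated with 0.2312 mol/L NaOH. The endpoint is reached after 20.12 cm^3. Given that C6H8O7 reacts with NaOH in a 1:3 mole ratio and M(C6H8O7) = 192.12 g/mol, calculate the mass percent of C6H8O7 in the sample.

18.2%

n(NaOH) = 0.2312 x 0.02012 = 0.004652 mol.
n(C6H8O7) = 0.004652 / 3 = 0.001551 mol.
mass of C6H8O7 = 0.001551 x 192.12 = 0.2979 g.
% purity = 0.2979 / 1.6328 x 100 = 18.2%.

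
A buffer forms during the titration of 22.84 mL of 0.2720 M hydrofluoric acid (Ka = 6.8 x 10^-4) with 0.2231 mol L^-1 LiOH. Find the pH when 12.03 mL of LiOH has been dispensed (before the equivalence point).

Initial n(HF) = 0.2720 x 0.02284 = 0.006212 mol.
n(LiOH) added = 0.2231 x 0.01203 = 0.002684 mol, converting that many moles of HF to F-.
Remaining n(HF) = 0.003529 mol; n(F-) = 0.002684 mol.
By Henderson-Hasselbalch, pH = pKa + log([A^-]/[HA]) = 3.17 + log(0.002684/0.003529) = 3.17 + (-0.12) = 3.05.

3.05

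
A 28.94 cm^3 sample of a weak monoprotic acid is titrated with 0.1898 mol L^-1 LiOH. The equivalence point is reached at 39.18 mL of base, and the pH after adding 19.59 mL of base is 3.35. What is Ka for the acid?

4.5 x 10^-4

19.59 mL is half of the equivalence volume, so this is the half-equivalence point where [HA] = [A^-].
At half-equivalence pH = pKa, so pKa = 3.35.
Ka = 10^(-3.35) = 4.5 x 10^-4.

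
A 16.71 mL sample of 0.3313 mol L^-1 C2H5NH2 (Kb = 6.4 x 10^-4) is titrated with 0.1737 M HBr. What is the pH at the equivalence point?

n(C2H5NH2) = 0.3313 x 0.01671 = 0.005536 mol; V(HBr) at equivalence = 0.005536/0.1737 = 0.03187 L.
At equivalence the base is fully converted to C2H5NH3+; total volume = 0.04858 L, so [C2H5NH3+] = 0.005536/0.04858 = 0.1140 M.
Ka(C2H5NH3+) = Kw/Kb = 1.0e-14 / 6.4 x 10^-4 = 1.56e-11.
[H^+] = sqrt(Ka x [C2H5NH3+]) = sqrt(1.56e-11 x 0.1140) = 1.33e-6 M.
pH = -log(1.33e-6) = 5.87.

5.87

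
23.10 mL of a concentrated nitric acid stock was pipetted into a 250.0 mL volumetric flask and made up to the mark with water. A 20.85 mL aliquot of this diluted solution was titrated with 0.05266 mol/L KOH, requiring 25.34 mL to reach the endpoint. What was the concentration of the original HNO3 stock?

0.693 M

n(KOH) = 0.05266 x 0.02534 = 0.001334 mol.
n(HNO3) in the aliquot = 0.001334 mol.
[diluted HNO3] = 0.001334 / 0.02085 = 0.06400 M.
Dilution factor = 250.0/23.10 = 10.82, so [stock] = 0.06400 x 10.82 = 0.693 M.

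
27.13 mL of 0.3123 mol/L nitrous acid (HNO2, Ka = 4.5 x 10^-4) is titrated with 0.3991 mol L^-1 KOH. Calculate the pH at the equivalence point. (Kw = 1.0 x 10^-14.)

8.30

n(HNO2) = 0.3123 x 0.02713 = 0.008473 mol; V(KOH) at equivalence = 0.008473/0.3991 = 0.02123 L.
At equivalence all the acid is converted to NO2-; total volume = 0.02713 + 0.02123 = 0.04836 L, so [NO2-] = 0.008473/0.04836 = 0.1752 M.
Kb = Kw/Ka = 1.0e-14 / 4.5 x 10^-4 = 2.22e-11.
[OH^-] = sqrt(Kb x [NO2-]) = sqrt(2.22e-11 x 0.1752) = 1.97e-6 M.
pOH = 5.70, so pH = 14.00 - 5.70 = 8.30.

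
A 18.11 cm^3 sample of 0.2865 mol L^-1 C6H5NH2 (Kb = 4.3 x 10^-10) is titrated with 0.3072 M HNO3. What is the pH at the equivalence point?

n(C6H5NH2) = 0.2865 x 0.01811 = 0.005189 mol; V(HNO3) at equivalence = 0.005189/0.3072 = 0.01689 L.
At equivalence the base is fully converted to C6H5NH3+; total volume = 0.03500 L, so [C6H5NH3+] = 0.005189/0.03500 = 0.1482 M.
Ka(C6H5NH3+) = Kw/Kb = 1.0e-14 / 4.3 x 10^-10 = 2.33e-5.
[H^+] = sqrt(Ka x [C6H5NH3+]) = sqrt(2.33e-5 x 0.1482) = 0.00186 M.
pH = -log(0.00186) = 2.73.

2.73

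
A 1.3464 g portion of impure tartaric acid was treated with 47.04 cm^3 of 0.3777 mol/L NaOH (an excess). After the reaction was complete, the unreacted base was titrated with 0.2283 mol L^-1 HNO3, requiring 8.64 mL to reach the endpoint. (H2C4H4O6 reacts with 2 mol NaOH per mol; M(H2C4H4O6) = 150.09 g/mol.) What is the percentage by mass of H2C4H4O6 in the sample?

88.0%

Total n(NaOH) added = 0.3777 x 0.04704 = 0.01777 mol.
n(HNO3) used = 0.2283 x 0.008640 = 0.001973 mol, which equals the excess n(NaOH).
So n(NaOH) consumed by the sample = 0.01777 - 0.001973 = 0.01579 mol.
n(H2C4H4O6) = 0.01579 / 2 = 0.007897 mol.
mass H2C4H4O6 = 0.007897 x 150.09 = 1.185 g, so %H2C4H4O6 = 1.185/1.3464 x 100 = 88.0%.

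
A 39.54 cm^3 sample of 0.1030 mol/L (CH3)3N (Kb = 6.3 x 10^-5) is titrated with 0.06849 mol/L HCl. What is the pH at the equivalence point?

5.59

n((CH3)3N) = 0.1030 x 0.03954 = 0.004073 mol; V(HCl) at equivalence = 0.004073/0.06849 = 0.05946 L.
At equivalence the base is fully converted to (CH3)3NH+; total volume = 0.09900 L, so [(CH3)3NH+] = 0.004073/0.09900 = 0.04114 M.
Ka((CH3)3NH+) = Kw/Kb = 1.0e-14 / 6.3 x 10^-5 = 1.59e-10.
[H^+] = sqrt(Ka x [(CH3)3NH+]) = sqrt(1.59e-10 x 0.04114) = 2.56e-6 M.
pH = -log(2.56e-6) = 5.59.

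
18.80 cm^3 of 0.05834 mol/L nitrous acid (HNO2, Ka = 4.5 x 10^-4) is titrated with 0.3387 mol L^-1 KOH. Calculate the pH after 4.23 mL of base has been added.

n(acid) = 0.05834 x 0.01880 = 0.001097 mol; n(KOH) added = 0.3387 x 0.004230 = 0.001433 mol.
Base is in excess by 0.001433 - 0.001097 = 0.0003359 mol in a total volume of 0.02303 L.
[OH^-] = 0.0003359/0.02303 = 0.01459 M, so pOH = 1.84 and pH = 14.00 - 1.84 = 12.16.

12.16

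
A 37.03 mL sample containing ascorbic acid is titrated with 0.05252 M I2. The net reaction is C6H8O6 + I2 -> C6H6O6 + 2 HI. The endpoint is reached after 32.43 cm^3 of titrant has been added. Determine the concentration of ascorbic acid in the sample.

0.0460 M

n(I2) = 0.05252 x 0.03243 = 0.001703 mol.
From the balanced equation, 1 mol I2 reacts with 1 mol ascorbic acid, so n(ascorbic acid) = 0.001703 x 1/1 = 0.001703 mol.
[ascorbic acid] = 0.001703 / 0.03703 L = 0.0460 M.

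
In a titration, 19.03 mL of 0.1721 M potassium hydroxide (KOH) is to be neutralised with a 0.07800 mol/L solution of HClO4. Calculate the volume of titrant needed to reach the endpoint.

n(KOH) = 0.1721 mol/L x 0.01903 L = 0.003275 mol.
At equivalence n(HClO4) = n(KOH) = 0.003275 mol.
V(HClO4) = 0.003275 / 0.07800 = 0.04199 L = 42.0 mL.

42.0 mL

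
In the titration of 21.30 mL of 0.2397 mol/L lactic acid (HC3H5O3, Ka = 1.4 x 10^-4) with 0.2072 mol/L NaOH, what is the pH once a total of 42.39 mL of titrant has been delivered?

12.76

n(acid) = 0.2397 x 0.02130 = 0.005106 mol; n(NaOH) added = 0.2072 x 0.04239 = 0.008783 mol.
Base is in excess by 0.008783 - 0.005106 = 0.003678 mol in a total volume of 0.06369 L.
[OH^-] = 0.003678/0.06369 = 0.05774 M, so pOH = 1.24 and pH = 14.00 - 1.24 = 12.76.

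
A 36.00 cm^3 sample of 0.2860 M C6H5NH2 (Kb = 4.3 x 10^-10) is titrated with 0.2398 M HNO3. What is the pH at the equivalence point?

n(C6H5NH2) = 0.2860 x 0.03600 = 0.01030 mol; V(HNO3) at equivalence = 0.01030/0.2398 = 0.04294 L.
At equivalence the base is fully converted to C6H5NH3+; total volume = 0.07894 L, so [C6H5NH3+] = 0.01030/0.07894 = 0.1304 M.
Ka(C6H5NH3+) = Kw/Kb = 1.0e-14 / 4.3 x 10^-10 = 2.33e-5.
[H^+] = sqrt(Ka x [C6H5NH3+]) = sqrt(2.33e-5 x 0.1304) = 0.00174 M.
pH = -log(0.00174) = 2.76.

2.76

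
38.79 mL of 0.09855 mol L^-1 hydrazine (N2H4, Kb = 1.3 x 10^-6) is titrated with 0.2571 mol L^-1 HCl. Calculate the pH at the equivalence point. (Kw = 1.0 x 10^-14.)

n(N2H4) = 0.09855 x 0.03879 = 0.003823 mol; V(HCl) at equivalence = 0.003823/0.2571 = 0.01487 L.
At equivalence the base is fully converted to N2H5+; total volume = 0.05366 L, so [N2H5+] = 0.003823/0.05366 = 0.07124 M.
Ka(N2H5+) = Kw/Kb = 1.0e-14 / 1.3 x 10^-6 = 7.69e-9.
[H^+] = sqrt(Ka x [N2H5+]) = sqrt(7.69e-9 x 0.07124) = 2.34e-5 M.
pH = -log(2.34e-5) = 4.63.

4.63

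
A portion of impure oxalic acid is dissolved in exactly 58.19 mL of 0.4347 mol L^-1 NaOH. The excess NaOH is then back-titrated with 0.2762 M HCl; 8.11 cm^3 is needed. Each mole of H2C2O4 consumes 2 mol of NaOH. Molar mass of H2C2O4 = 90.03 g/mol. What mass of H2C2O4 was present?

Total n(NaOH) added = 0.4347 x 0.05819 = 0.02530 mol.
n(HCl) used = 0.2762 x 0.008110 = 0.002240 mol, which equals the excess n(NaOH).
So n(NaOH) consumed by the sample = 0.02530 - 0.002240 = 0.02306 mol.
n(H2C2O4) = 0.02306 / 2 = 0.01153 mol.
mass = 0.01153 mol x 90.03 g/mol = 1.04 g.

1.04 g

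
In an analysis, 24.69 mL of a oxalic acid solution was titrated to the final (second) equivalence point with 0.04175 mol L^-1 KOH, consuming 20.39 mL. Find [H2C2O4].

n(KOH) = 0.04175 x 0.02039 = 0.0008513 mol.
At the final (second) equivalence point, 2 mol OH^- react per mol H2C2O4, so n(H2C2O4) = 0.0008513 / 2 = 0.0004256 mol.
[H2C2O4] = 0.0004256 / 0.02469 L = 0.0172 M.

0.0172 M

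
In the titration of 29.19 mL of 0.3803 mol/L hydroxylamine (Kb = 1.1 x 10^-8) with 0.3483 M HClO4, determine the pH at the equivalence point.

n(NH2OH) = 0.3803 x 0.02919 = 0.01110 mol; V(HClO4) at equivalence = 0.01110/0.3483 = 0.03187 L.
At equivalence the base is fully converted to NH3OH+; total volume = 0.06106 L, so [NH3OH+] = 0.01110/0.06106 = 0.1818 M.
Ka(NH3OH+) = Kw/Kb = 1.0e-14 / 1.1 x 10^-8 = 9.09e-7.
[H^+] = sqrt(Ka x [NH3OH+]) = sqrt(9.09e-7 x 0.1818) = 0.000407 M.
pH = -log(0.000407) = 3.39.

3.39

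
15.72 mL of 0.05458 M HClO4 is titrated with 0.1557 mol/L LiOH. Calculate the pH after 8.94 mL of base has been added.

n(acid) = 0.05458 x 0.01572 = 0.0008580 mol; n(LiOH) added = 0.1557 x 0.008940 = 0.001392 mol.
Base is in excess by 0.001392 - 0.0008580 = 0.0005340 mol in a total volume of 0.02466 L.
[OH^-] = 0.0005340/0.02466 = 0.02165 M, so pOH = 1.66 and pH = 14.00 - 1.66 = 12.34.

12.34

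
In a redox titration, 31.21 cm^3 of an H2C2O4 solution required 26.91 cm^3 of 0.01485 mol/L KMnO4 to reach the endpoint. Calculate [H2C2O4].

0.0320 M

n(KMnO4) = 0.01485 x 0.02691 = 0.0003996 mol.
From the balanced equation, 2 mol KMnO4 reacts with 5 mol H2C2O4, so n(H2C2O4) = 0.0003996 x 5/2 = 0.0009990 mol.
[H2C2O4] = 0.0009990 / 0.03121 L = 0.0320 M.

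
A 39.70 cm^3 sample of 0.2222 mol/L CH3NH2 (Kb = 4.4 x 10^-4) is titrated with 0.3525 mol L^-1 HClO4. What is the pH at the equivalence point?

5.75

n(CH3NH2) = 0.2222 x 0.03970 = 0.008821 mol; V(HClO4) at equivalence = 0.008821/0.3525 = 0.02503 L.
At equivalence the base is fully converted to CH3NH3+; total volume = 0.06473 L, so [CH3NH3+] = 0.008821/0.06473 = 0.1363 M.
Ka(CH3NH3+) = Kw/Kb = 1.0e-14 / 4.4 x 10^-4 = 2.27e-11.
[H^+] = sqrt(Ka x [CH3NH3+]) = sqrt(2.27e-11 x 0.1363) = 1.76e-6 M.
pH = -log(1.76e-6) = 5.75.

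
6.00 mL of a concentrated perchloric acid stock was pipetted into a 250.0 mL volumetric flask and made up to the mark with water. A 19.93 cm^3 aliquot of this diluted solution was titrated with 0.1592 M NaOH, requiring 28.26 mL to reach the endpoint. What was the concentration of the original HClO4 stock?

9.41 M

n(NaOH) = 0.1592 x 0.02826 = 0.004499 mol.
n(HClO4) in the aliquot = 0.004499 mol.
[diluted HClO4] = 0.004499 / 0.01993 = 0.2257 M.
Dilution factor = 250.0/6.000 = 41.67, so [stock] = 0.2257 x 41.67 = 9.41 M.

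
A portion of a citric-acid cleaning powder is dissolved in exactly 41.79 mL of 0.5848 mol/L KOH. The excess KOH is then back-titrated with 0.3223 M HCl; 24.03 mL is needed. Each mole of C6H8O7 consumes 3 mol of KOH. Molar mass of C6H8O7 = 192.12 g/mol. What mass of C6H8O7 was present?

Total n(KOH) added = 0.5848 x 0.04179 = 0.02444 mol.
n(HCl) used = 0.3223 x 0.02403 = 0.007745 mol, which equals the excess n(KOH).
So n(KOH) consumed by the sample = 0.02444 - 0.007745 = 0.01669 mol.
n(C6H8O7) = 0.01669 / 3 = 0.005565 mol.
mass = 0.005565 mol x 192.12 g/mol = 1.07 g.

1.07 g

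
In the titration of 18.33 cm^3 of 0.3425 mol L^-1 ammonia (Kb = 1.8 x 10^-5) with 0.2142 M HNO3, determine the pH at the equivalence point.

5.07

n(NH3) = 0.3425 x 0.01833 = 0.006278 mol; V(HNO3) at equivalence = 0.006278/0.2142 = 0.02931 L.
At equivalence the base is fully converted to NH4+; total volume = 0.04764 L, so [NH4+] = 0.006278/0.04764 = 0.1318 M.
Ka(NH4+) = Kw/Kb = 1.0e-14 / 1.8 x 10^-5 = 5.56e-10.
[H^+] = sqrt(Ka x [NH4+]) = sqrt(5.56e-10 x 0.1318) = 8.56e-6 M.
pH = -log(8.56e-6) = 5.07.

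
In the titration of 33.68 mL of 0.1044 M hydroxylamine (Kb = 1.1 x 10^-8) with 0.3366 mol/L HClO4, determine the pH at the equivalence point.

n(NH2OH) = 0.1044 x 0.03368 = 0.003516 mol; V(HClO4) at equivalence = 0.003516/0.3366 = 0.01045 L.
At equivalence the base is fully converted to NH3OH+; total volume = 0.04413 L, so [NH3OH+] = 0.003516/0.04413 = 0.07968 M.
Ka(NH3OH+) = Kw/Kb = 1.0e-14 / 1.1 x 10^-8 = 9.09e-7.
[H^+] = sqrt(Ka x [NH3OH+]) = sqrt(9.09e-7 x 0.07968) = 0.000269 M.
pH = -log(0.000269) = 3.57.

3.57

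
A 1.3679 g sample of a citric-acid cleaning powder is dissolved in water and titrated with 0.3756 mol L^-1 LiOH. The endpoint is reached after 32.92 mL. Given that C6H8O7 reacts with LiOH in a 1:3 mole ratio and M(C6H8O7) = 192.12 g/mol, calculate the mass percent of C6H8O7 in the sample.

n(LiOH) = 0.3756 x 0.03292 = 0.01236 mol.
n(C6H8O7) = 0.01236 / 3 = 0.004122 mol.
mass of C6H8O7 = 0.004122 x 192.12 = 0.7918 g.
% purity = 0.7918 / 1.3679 x 100 = 57.9%.

57.9%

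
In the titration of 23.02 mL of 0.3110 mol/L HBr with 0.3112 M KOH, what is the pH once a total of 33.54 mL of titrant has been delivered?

12.76

n(acid) = 0.3110 x 0.02302 = 0.007159 mol; n(KOH) added = 0.3112 x 0.03354 = 0.01044 mol.
Base is in excess by 0.01044 - 0.007159 = 0.003278 mol in a total volume of 0.05656 L.
[OH^-] = 0.003278/0.05656 = 0.05796 M, so pOH = 1.24 and pH = 14.00 - 1.24 = 12.76.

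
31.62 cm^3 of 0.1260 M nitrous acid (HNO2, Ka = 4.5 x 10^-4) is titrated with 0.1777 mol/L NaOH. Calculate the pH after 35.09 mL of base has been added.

n(acid) = 0.1260 x 0.03162 = 0.003984 mol; n(NaOH) added = 0.1777 x 0.03509 = 0.006235 mol.
Base is in excess by 0.006235 - 0.003984 = 0.002251 mol in a total volume of 0.06671 L.
[OH^-] = 0.002251/0.06671 = 0.03375 M, so pOH = 1.47 and pH = 14.00 - 1.47 = 12.53.

12.53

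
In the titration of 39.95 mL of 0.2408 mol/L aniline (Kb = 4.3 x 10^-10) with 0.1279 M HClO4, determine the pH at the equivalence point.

2.86

n(C6H5NH2) = 0.2408 x 0.03995 = 0.009620 mol; V(HClO4) at equivalence = 0.009620/0.1279 = 0.07521 L.
At equivalence the base is fully converted to C6H5NH3+; total volume = 0.1152 L, so [C6H5NH3+] = 0.009620/0.1152 = 0.08353 M.
Ka(C6H5NH3+) = Kw/Kb = 1.0e-14 / 4.3 x 10^-10 = 2.33e-5.
[H^+] = sqrt(Ka x [C6H5NH3+]) = sqrt(2.33e-5 x 0.08353) = 0.00139 M.
pH = -log(0.00139) = 2.86.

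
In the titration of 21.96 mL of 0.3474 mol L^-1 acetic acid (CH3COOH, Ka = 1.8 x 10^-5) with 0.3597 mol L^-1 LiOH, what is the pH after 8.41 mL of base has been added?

4.56

Initial n(CH3COOH) = 0.3474 x 0.02196 = 0.007629 mol.
n(LiOH) added = 0.3597 x 0.008410 = 0.003025 mol, converting that many moles of CH3COOH to CH3COO-.
Remaining n(CH3COOH) = 0.004604 mol; n(CH3COO-) = 0.003025 mol.
By Henderson-Hasselbalch, pH = pKa + log([A^-]/[HA]) = 4.74 + log(0.003025/0.004604) = 4.74 + (-0.18) = 4.56.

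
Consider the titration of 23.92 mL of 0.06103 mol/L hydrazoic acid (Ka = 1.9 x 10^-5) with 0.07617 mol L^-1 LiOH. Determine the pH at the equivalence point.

8.63

n(HN3) = 0.06103 x 0.02392 = 0.001460 mol; V(LiOH) at equivalence = 0.001460/0.07617 = 0.01917 L.
At equivalence all the acid is converted to N3-; total volume = 0.02392 + 0.01917 = 0.04309 L, so [N3-] = 0.001460/0.04309 = 0.03388 M.
Kb = Kw/Ka = 1.0e-14 / 1.9 x 10^-5 = 5.26e-10.
[OH^-] = sqrt(Kb x [N3-]) = sqrt(5.26e-10 x 0.03388) = 4.22e-6 M.
pOH = 5.37, so pH = 14.00 - 5.37 = 8.63.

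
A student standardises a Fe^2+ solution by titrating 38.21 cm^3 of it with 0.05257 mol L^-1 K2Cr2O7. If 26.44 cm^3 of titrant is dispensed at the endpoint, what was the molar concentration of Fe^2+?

n(K2Cr2O7) = 0.05257 x 0.02644 = 0.001390 mol.
From the balanced equation, 1 mol K2Cr2O7 reacts with 6 mol Fe^2+, so n(Fe^2+) = 0.001390 x 6/1 = 0.008340 mol.
[Fe^2+] = 0.008340 / 0.03821 L = 0.218 M.

0.218 M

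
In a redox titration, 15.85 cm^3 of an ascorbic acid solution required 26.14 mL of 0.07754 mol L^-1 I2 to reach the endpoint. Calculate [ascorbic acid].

0.128 M

n(I2) = 0.07754 x 0.02614 = 0.002027 mol.
From the balanced equation, 1 mol I2 reacts with 1 mol ascorbic acid, so n(ascorbic acid) = 0.002027 x 1/1 = 0.002027 mol.
[ascorbic acid] = 0.002027 / 0.01585 L = 0.128 M.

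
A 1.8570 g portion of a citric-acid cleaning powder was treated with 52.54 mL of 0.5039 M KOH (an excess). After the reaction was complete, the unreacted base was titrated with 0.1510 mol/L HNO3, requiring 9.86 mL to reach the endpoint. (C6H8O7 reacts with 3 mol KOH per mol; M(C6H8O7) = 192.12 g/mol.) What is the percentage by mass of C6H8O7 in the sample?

Total n(KOH) added = 0.5039 x 0.05254 = 0.02647 mol.
n(HNO3) used = 0.1510 x 0.009860 = 0.001489 mol, which equals the excess n(KOH).
So n(KOH) consumed by the sample = 0.02647 - 0.001489 = 0.02499 mol.
n(C6H8O7) = 0.02499 / 3 = 0.008329 mol.
mass C6H8O7 = 0.008329 x 192.12 = 1.600 g, so %C6H8O7 = 1.600/1.8570 x 100 = 86.2%.

86.2%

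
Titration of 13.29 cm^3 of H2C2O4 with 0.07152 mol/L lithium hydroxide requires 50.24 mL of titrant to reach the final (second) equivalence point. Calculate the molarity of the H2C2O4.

0.135 M

n(LiOH) = 0.07152 x 0.05024 = 0.003593 mol.
At the final (second) equivalence point, 2 mol OH^- react per mol H2C2O4, so n(H2C2O4) = 0.003593 / 2 = 0.001797 mol.
[H2C2O4] = 0.001797 / 0.01329 L = 0.135 M.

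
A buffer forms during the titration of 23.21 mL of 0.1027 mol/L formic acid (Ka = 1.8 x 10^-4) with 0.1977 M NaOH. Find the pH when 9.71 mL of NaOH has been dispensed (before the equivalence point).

4.36

Initial n(HCOOH) = 0.1027 x 0.02321 = 0.002384 mol.
n(NaOH) added = 0.1977 x 0.009710 = 0.001920 mol, converting that many moles of HCOOH to HCOO-.
Remaining n(HCOOH) = 0.0004640 mol; n(HCOO-) = 0.001920 mol.
By Henderson-Hasselbalch, pH = pKa + log([A^-]/[HA]) = 3.74 + log(0.001920/0.0004640) = 3.74 + (+0.62) = 4.36.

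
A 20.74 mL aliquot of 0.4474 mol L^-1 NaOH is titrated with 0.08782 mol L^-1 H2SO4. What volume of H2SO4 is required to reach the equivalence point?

52.8 mL

n(NaOH) = 0.4474 mol/L x 0.02074 L = 0.009279 mol.
The neutralisation is 2 NaOH : 1 H2SO4, so n(H2SO4) = 0.009279 x 1/2 = 0.004640 mol.
V(H2SO4) = 0.004640 / 0.08782 = 0.05283 L = 52.8 mL.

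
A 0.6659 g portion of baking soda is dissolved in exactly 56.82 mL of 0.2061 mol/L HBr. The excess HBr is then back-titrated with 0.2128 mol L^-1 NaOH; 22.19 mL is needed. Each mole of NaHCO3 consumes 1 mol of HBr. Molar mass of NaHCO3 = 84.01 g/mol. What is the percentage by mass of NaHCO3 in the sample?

88.2%

Total n(HBr) added = 0.2061 x 0.05682 = 0.01171 mol.
n(NaOH) used = 0.2128 x 0.02219 = 0.004722 mol, which equals the excess n(HBr).
So n(HBr) consumed by the sample = 0.01171 - 0.004722 = 0.006989 mol.
n(NaHCO3) = 0.006989 / 1 = 0.006989 mol.
mass NaHCO3 = 0.006989 x 84.01 = 0.5871 g, so %NaHCO3 = 0.5871/0.6659 x 100 = 88.2%.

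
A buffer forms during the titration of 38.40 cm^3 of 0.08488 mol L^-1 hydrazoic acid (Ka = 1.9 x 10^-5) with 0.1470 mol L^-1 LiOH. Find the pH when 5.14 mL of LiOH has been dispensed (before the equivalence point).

4.20

Initial n(HN3) = 0.08488 x 0.03840 = 0.003259 mol.
n(LiOH) added = 0.1470 x 0.005140 = 0.0007556 mol, converting that many moles of HN3 to N3-.
Remaining n(HN3) = 0.002504 mol; n(N3-) = 0.0007556 mol.
By Henderson-Hasselbalch, pH = pKa + log([A^-]/[HA]) = 4.72 + log(0.0007556/0.002504) = 4.72 + (-0.52) = 4.20.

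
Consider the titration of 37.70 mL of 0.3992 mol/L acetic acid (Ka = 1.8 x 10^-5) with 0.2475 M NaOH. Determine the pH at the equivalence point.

8.96

n(CH3COOH) = 0.3992 x 0.03770 = 0.01505 mol; V(NaOH) at equivalence = 0.01505/0.2475 = 0.06081 L.
At equivalence all the acid is converted to CH3COO-; total volume = 0.03770 + 0.06081 = 0.09851 L, so [CH3COO-] = 0.01505/0.09851 = 0.1528 M.
Kb = Kw/Ka = 1.0e-14 / 1.8 x 10^-5 = 5.56e-10.
[OH^-] = sqrt(Kb x [CH3COO-]) = sqrt(5.56e-10 x 0.1528) = 9.21e-6 M.
pOH = 5.04, so pH = 14.00 - 5.04 = 8.96.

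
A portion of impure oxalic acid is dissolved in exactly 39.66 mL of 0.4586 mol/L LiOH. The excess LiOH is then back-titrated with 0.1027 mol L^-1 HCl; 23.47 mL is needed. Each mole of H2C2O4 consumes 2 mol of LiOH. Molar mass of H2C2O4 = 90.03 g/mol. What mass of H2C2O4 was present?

Total n(LiOH) added = 0.4586 x 0.03966 = 0.01819 mol.
n(HCl) used = 0.1027 x 0.02347 = 0.002410 mol, which equals the excess n(LiOH).
So n(LiOH) consumed by the sample = 0.01819 - 0.002410 = 0.01578 mol.
n(H2C2O4) = 0.01578 / 2 = 0.007889 mol.
mass = 0.007889 mol x 90.03 g/mol = 0.710 g.

0.710 g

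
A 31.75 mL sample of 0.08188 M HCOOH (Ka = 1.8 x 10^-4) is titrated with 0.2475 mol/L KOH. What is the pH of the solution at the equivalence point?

8.27

n(HCOOH) = 0.08188 x 0.03175 = 0.002600 mol; V(KOH) at equivalence = 0.002600/0.2475 = 0.01050 L.
At equivalence all the acid is converted to HCOO-; total volume = 0.03175 + 0.01050 = 0.04225 L, so [HCOO-] = 0.002600/0.04225 = 0.06153 M.
Kb = Kw/Ka = 1.0e-14 / 1.8 x 10^-4 = 5.56e-11.
[OH^-] = sqrt(Kb x [HCOO-]) = sqrt(5.56e-11 x 0.06153) = 1.85e-6 M.
pOH = 5.73, so pH = 14.00 - 5.73 = 8.27.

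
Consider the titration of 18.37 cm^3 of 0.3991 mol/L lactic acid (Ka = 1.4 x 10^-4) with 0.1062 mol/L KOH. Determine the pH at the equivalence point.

n(HC3H5O3) = 0.3991 x 0.01837 = 0.007331 mol; V(KOH) at equivalence = 0.007331/0.1062 = 0.06903 L.
At equivalence all the acid is converted to C3H5O3-; total volume = 0.01837 + 0.06903 = 0.08740 L, so [C3H5O3-] = 0.007331/0.08740 = 0.08388 M.
Kb = Kw/Ka = 1.0e-14 / 1.4 x 10^-4 = 7.14e-11.
[OH^-] = sqrt(Kb x [C3H5O3-]) = sqrt(7.14e-11 x 0.08388) = 2.45e-6 M.
pOH = 5.61, so pH = 14.00 - 5.61 = 8.39.

8.39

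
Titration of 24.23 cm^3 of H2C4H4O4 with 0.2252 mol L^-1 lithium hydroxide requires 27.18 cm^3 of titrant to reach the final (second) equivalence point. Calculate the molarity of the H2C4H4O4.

0.126 M

n(LiOH) = 0.2252 x 0.02718 = 0.006121 mol.
At the final (second) equivalence point, 2 mol OH^- react per mol H2C4H4O4, so n(H2C4H4O4) = 0.006121 / 2 = 0.003060 mol.
[H2C4H4O4] = 0.003060 / 0.02423 L = 0.126 M.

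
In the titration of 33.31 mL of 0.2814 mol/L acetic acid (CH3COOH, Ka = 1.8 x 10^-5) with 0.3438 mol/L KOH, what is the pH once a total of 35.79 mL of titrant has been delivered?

12.63

n(acid) = 0.2814 x 0.03331 = 0.009373 mol; n(KOH) added = 0.3438 x 0.03579 = 0.01230 mol.
Base is in excess by 0.01230 - 0.009373 = 0.002931 mol in a total volume of 0.06910 L.
[OH^-] = 0.002931/0.06910 = 0.04242 M, so pOH = 1.37 and pH = 14.00 - 1.37 = 12.63.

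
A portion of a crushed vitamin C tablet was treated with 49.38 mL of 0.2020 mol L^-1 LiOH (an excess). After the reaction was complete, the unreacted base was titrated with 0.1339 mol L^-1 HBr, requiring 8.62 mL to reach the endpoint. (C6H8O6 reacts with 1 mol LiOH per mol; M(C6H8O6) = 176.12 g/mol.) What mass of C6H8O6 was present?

Total n(LiOH) added = 0.2020 x 0.04938 = 0.009975 mol.
n(HBr) used = 0.1339 x 0.008620 = 0.001154 mol, which equals the excess n(LiOH).
So n(LiOH) consumed by the sample = 0.009975 - 0.001154 = 0.008821 mol.
n(C6H8O6) = 0.008821 / 1 = 0.008821 mol.
mass = 0.008821 mol x 176.12 g/mol = 1.55 g.

1.55 g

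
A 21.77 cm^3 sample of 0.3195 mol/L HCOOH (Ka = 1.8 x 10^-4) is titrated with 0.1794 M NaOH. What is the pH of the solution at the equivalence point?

n(HCOOH) = 0.3195 x 0.02177 = 0.006956 mol; V(NaOH) at equivalence = 0.006956/0.1794 = 0.03877 L.
At equivalence all the acid is converted to HCOO-; total volume = 0.02177 + 0.03877 = 0.06054 L, so [HCOO-] = 0.006956/0.06054 = 0.1149 M.
Kb = Kw/Ka = 1.0e-14 / 1.8 x 10^-4 = 5.56e-11.
[OH^-] = sqrt(Kb x [HCOO-]) = sqrt(5.56e-11 x 0.1149) = 2.53e-6 M.
pOH = 5.60, so pH = 14.00 - 5.60 = 8.40.

8.40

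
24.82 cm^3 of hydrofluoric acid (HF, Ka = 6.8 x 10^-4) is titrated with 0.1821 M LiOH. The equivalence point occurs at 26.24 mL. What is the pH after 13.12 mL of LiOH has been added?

3.17

13.12 mL is exactly half the equivalence volume (26.24/2), i.e. the half-equivalence point.
There, n(HA) = n(A^-), so pH = pKa = -log(6.8 x 10^-4) = 3.17.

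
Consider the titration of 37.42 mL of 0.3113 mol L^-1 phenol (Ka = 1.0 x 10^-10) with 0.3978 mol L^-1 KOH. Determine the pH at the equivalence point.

n(C6H5OH) = 0.3113 x 0.03742 = 0.01165 mol; V(KOH) at equivalence = 0.01165/0.3978 = 0.02928 L.
At equivalence all the acid is converted to C6H5O-; total volume = 0.03742 + 0.02928 = 0.06670 L, so [C6H5O-] = 0.01165/0.06670 = 0.1746 M.
Kb = Kw/Ka = 1.0e-14 / 1.0 x 10^-10 = 0.000100.
[OH^-] = sqrt(Kb x [C6H5O-]) = sqrt(0.000100 x 0.1746) = 0.00418 M.
pOH = 2.38, so pH = 14.00 - 2.38 = 11.62.

11.62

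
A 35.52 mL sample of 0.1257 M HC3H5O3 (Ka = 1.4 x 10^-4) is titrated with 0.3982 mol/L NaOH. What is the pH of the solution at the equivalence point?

8.42

n(HC3H5O3) = 0.1257 x 0.03552 = 0.004465 mol; V(NaOH) at equivalence = 0.004465/0.3982 = 0.01121 L.
At equivalence all the acid is converted to C3H5O3-; total volume = 0.03552 + 0.01121 = 0.04673 L, so [C3H5O3-] = 0.004465/0.04673 = 0.09554 M.
Kb = Kw/Ka = 1.0e-14 / 1.4 x 10^-4 = 7.14e-11.
[OH^-] = sqrt(Kb x [C3H5O3-]) = sqrt(7.14e-11 x 0.09554) = 2.61e-6 M.
pOH = 5.58, so pH = 14.00 - 5.58 = 8.42.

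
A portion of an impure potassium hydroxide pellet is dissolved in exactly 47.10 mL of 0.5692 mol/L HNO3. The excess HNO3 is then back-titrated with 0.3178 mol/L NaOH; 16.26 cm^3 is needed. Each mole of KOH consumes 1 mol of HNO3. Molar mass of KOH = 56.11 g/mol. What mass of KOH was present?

Total n(HNO3) added = 0.5692 x 0.04710 = 0.02681 mol.
n(NaOH) used = 0.3178 x 0.01626 = 0.005167 mol, which equals the excess n(HNO3).
So n(HNO3) consumed by the sample = 0.02681 - 0.005167 = 0.02164 mol.
n(KOH) = 0.02164 / 1 = 0.02164 mol.
mass = 0.02164 mol x 56.11 g/mol = 1.21 g.

1.21 g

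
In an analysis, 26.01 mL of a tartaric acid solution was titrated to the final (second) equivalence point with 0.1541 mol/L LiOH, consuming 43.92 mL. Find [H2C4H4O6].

0.130 M

n(LiOH) = 0.1541 x 0.04392 = 0.006768 mol.
At the final (second) equivalence point, 2 mol OH^- react per mol H2C4H4O6, so n(H2C4H4O6) = 0.006768 / 2 = 0.003384 mol.
[H2C4H4O6] = 0.003384 / 0.02601 L = 0.130 M.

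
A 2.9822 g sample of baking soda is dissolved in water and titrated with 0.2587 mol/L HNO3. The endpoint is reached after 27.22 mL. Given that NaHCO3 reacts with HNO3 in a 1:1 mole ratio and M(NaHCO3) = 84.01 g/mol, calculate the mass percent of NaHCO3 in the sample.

n(HNO3) = 0.2587 x 0.02722 = 0.007042 mol.
n(NaHCO3) = 0.007042 / 1 = 0.007042 mol.
mass of NaHCO3 = 0.007042 x 84.01 = 0.5916 g.
% purity = 0.5916 / 2.9822 x 100 = 19.8%.

19.8%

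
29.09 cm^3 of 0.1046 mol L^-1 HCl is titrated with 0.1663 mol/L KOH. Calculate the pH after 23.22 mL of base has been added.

12.19

n(acid) = 0.1046 x 0.02909 = 0.003043 mol; n(KOH) added = 0.1663 x 0.02322 = 0.003861 mol.
Base is in excess by 0.003861 - 0.003043 = 0.0008187 mol in a total volume of 0.05231 L.
[OH^-] = 0.0008187/0.05231 = 0.01565 M, so pOH = 1.81 and pH = 14.00 - 1.81 = 12.19.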